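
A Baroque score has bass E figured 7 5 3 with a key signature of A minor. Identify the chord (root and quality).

E minor seventh

The figures 7 5 3 indicate a seventh chord in root position.
In root position the bass is the root, so the root is E.
The chord tones are E, G, B, D, giving E minor seventh.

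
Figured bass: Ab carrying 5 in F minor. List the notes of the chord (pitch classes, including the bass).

Ab, C, Eb

The written figures 5 are shorthand for 5/3: the 3 is implied.
A third above Ab in this key is C.
A fifth above Ab in this key is Eb.
Together with the bass Ab, this spells Ab major in root position.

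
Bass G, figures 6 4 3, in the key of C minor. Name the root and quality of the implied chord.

C minor seventh

The figures 6 4 3 indicate a seventh chord in second inversion.
In second inversion the root lies a fourth above the bass: a fourth above G in C minor is C.
The chord tones are G, Bb, C, Eb, giving C minor seventh.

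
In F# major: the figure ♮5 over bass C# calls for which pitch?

G

Counting 4 letter steps above C# lands on G; in F# major, that letter is G#.
The ♮5 figure makes it natural, giving G.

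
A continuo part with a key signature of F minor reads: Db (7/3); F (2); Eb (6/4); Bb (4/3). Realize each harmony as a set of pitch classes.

Db (7/5/3): Db, F, Ab, C.
F (6/4/2): F, G, Bb, Db.
Eb (6/4): Eb, Ab, C.
Bb (6/4/3): Bb, Db, Eb, G.

Db, F, Ab, C | F, G, Bb, Db | Eb, Ab, C | Bb, Db, Eb, G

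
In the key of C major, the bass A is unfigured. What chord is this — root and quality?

A minor

An unfigured bass indicates a triad in root position.
In root position the bass is the root, so the root is A.
The chord tones are A, C, E, giving A minor.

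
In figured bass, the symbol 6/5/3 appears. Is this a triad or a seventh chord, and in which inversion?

Intervals of 6/5/3 above the bass form a seventh chord; the bass is the third, so this is first inversion.

seventh chord, first inversion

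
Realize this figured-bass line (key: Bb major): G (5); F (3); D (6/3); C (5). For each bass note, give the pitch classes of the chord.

G (5/3): G, Bb, D.
F (5/3): F, A, C.
D (6/3): D, F, Bb.
C (5/3): C, Eb, G.

G, Bb, D | F, A, C | D, F, Bb | C, Eb, G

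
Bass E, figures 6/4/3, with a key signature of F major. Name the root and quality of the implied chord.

The figures 6/4/3 indicate a seventh chord in second inversion.
In second inversion the root lies a fourth above the bass: a fourth above E in F major is A.
The chord tones are E, G, A, C, giving A minor seventh.

A minor seventh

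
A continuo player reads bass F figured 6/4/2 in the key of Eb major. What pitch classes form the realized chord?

F, G, Bb, D

A second above F in this key is G.
A fourth above F in this key is Bb.
A sixth above F in this key is D.
Together with the bass F, this spells G minor seventh in third inversion.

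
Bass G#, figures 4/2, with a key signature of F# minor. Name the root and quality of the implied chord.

A major seventh

The figures 4/2 indicate a seventh chord in third inversion.
In third inversion the root lies a second above the bass: a second above G# in F# minor is A.
The chord tones are G#, A, C#, E, giving A major seventh.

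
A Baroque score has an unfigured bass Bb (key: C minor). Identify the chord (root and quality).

Bb major

An unfigured bass indicates a triad in root position.
In root position the bass is the root, so the root is Bb.
The chord tones are Bb, D, F, giving Bb major.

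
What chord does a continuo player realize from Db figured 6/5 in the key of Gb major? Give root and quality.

The figures 6/5 indicate a seventh chord in first inversion.
In first inversion the root lies a sixth above the bass: a sixth above Db in Gb major is Bb.
The chord tones are Db, F, Ab, Bb, giving Bb minor seventh.

Bb minor seventh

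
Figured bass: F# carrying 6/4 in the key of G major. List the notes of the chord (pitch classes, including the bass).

F#, B, D

A fourth above F# in this key is B.
A sixth above F# in this key is D.
Together with the bass F#, this spells B minor in second inversion.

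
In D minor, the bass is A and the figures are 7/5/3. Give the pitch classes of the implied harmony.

A third above A in this key is C.
A fifth above A in this key is E.
A seventh above A in this key is G.
Together with the bass A, this spells A minor seventh in root position.

A, C, E, G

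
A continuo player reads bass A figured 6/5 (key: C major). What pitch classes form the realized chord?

The written figures 6/5 are shorthand for 6/5/3: the 3 is implied.
A third above A in this key is C.
A fifth above A in this key is E.
A sixth above A in this key is F.
Together with the bass A, this spells F major seventh in first inversion.

A, C, E, F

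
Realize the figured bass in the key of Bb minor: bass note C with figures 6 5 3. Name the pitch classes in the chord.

C, Eb, Gb, Ab

A third above C in this key is Eb.
A fifth above C in this key is Gb.
A sixth above C in this key is Ab.
Together with the bass C, this spells Ab dominant seventh in first inversion.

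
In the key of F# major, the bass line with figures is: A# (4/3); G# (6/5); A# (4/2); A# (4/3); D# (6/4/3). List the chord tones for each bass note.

A#, C#, D#, F# | G#, B, D#, E# | A#, B, D#, F# | A#, C#, D#, F# | D#, F#, G#, B

A# (6/4/3): A#, C#, D#, F#.
G# (6/5/3): G#, B, D#, E#.
A# (6/4/2): A#, B, D#, F#.
A# (6/4/3): A#, C#, D#, F#.
D# (6/4/3): D#, F#, G#, B.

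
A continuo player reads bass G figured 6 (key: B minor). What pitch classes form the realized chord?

The written figures 6 are shorthand for 6/3: the 3 is implied.
A third above G in this key is B.
A sixth above G in this key is E.
Together with the bass G, this spells E minor in first inversion.

G, B, E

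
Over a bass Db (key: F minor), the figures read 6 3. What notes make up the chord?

Db, F, Bb

A third above Db in this key is F.
A sixth above Db in this key is Bb.
Together with the bass Db, this spells Bb minor in first inversion.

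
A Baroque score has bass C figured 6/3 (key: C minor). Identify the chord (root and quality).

The figures 6/3 indicate a triad in first inversion.
In first inversion the root lies a sixth above the bass: a sixth above C in C minor is Ab.
The chord tones are C, Eb, Ab, giving Ab major.

Ab major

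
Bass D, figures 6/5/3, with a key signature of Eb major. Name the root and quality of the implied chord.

The figures 6/5/3 indicate a seventh chord in first inversion.
In first inversion the root lies a sixth above the bass: a sixth above D in Eb major is Bb.
The chord tones are D, F, Ab, Bb, giving Bb dominant seventh.

Bb dominant seventh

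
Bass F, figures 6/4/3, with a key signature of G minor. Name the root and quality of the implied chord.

The figures 6/4/3 indicate a seventh chord in second inversion.
In second inversion the root lies a fourth above the bass: a fourth above F in G minor is Bb.
The chord tones are F, A, Bb, D, giving Bb major seventh.

Bb major seventh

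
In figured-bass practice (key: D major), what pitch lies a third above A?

Counting 2 letter steps above A lands on C; in D major, that letter is C#.

C#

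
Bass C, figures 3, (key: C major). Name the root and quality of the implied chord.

The figures 3 indicate a triad in root position.
In root position the bass is the root, so the root is C.
The chord tones are C, E, G, giving C major.

C major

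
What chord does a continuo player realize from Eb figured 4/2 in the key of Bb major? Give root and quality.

The figures 4/2 indicate a seventh chord in third inversion.
In third inversion the root lies a second above the bass: a second above Eb in Bb major is F.
The chord tones are Eb, F, A, C, giving F dominant seventh.

F dominant seventh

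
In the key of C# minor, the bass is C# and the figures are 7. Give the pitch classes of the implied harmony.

C#, E, G#, B

The written figures 7 are shorthand for 7/5/3: the 5/3 are implied.
A third above C# in this key is E.
A fifth above C# in this key is G#.
A seventh above C# in this key is B.
Together with the bass C#, this spells C# minor seventh in root position.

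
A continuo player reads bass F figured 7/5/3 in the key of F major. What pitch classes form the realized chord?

A third above F in this key is A.
A fifth above F in this key is C.
A seventh above F in this key is E.
Together with the bass F, this spells F major seventh in root position.

F, A, C, E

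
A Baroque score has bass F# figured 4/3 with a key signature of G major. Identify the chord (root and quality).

The figures 4/3 indicate a seventh chord in second inversion.
In second inversion the root lies a fourth above the bass: a fourth above F# in G major is B.
The chord tones are F#, A, B, D, giving B minor seventh.

B minor seventh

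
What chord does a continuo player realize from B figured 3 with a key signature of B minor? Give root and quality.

B minor

The figures 3 indicate a triad in root position.
In root position the bass is the root, so the root is B.
The chord tones are B, D, F#, giving B minor.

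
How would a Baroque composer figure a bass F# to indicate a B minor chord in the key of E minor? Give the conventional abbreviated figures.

6/4

F# is the fifth of B minor, so the chord is in second inversion.
A triad in second inversion is figured 6/4, conventionally abbreviated 6/4.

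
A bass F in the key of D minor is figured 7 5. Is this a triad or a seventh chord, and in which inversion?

7 5 is shorthand for 7/5/3.
Intervals of 7/5/3 above the bass form a seventh chord; the bass is the root, so this is root position.

seventh chord, root position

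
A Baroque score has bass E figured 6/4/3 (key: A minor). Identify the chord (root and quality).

A minor seventh

The figures 6/4/3 indicate a seventh chord in second inversion.
In second inversion the root lies a fourth above the bass: a fourth above E in A minor is A.
The chord tones are E, G, A, C, giving A minor seventh.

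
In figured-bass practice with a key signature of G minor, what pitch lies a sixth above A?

F

Counting 5 letter steps above A lands on F; in G minor, that letter is F.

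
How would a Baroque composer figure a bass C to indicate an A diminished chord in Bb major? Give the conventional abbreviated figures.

6

C is the third of A diminished, so the chord is in first inversion.
A triad in first inversion is figured 6/3, conventionally abbreviated 6.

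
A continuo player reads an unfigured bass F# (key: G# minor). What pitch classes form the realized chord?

F#, A#, C#

An unfigured bass implies 5/3.
A third above F# in this key is A#.
A fifth above F# in this key is C#.
Together with the bass F#, this spells F# major in root position.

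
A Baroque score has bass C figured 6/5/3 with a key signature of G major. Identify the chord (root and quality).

A minor seventh

The figures 6/5/3 indicate a seventh chord in first inversion.
In first inversion the root lies a sixth above the bass: a sixth above C in G major is A.
The chord tones are C, E, G, A, giving A minor seventh.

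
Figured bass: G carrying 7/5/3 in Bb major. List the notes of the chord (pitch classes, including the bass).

G, Bb, D, F

A third above G in this key is Bb.
A fifth above G in this key is D.
A seventh above G in this key is F.
Together with the bass G, this spells G minor seventh in root position.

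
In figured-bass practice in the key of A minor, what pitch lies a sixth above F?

Counting 5 letter steps above F lands on D; in A minor, that letter is D.

D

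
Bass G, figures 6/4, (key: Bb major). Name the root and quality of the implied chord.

C minor

The figures 6/4 indicate a triad in second inversion.
In second inversion the root lies a fourth above the bass: a fourth above G in Bb major is C.
The chord tones are G, C, Eb, giving C minor.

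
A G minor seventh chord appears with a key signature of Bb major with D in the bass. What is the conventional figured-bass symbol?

D is the fifth of G minor seventh, so the chord is in second inversion.
A seventh chord in second inversion is figured 6/4/3, conventionally abbreviated 4/3.

4/3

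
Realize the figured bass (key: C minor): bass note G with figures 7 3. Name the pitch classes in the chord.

The written figures 7 3 are shorthand for 7/5/3: the 5 is implied.
A third above G in this key is Bb.
A fifth above G in this key is D.
A seventh above G in this key is F.
Together with the bass G, this spells G minor seventh in root position.

G, Bb, D, F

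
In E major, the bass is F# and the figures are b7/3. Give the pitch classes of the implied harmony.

The written figures b7/3 are shorthand for 7/5/3: the 5 is implied.
A third above F# in this key is A.
A fifth above F# in this key is C#.
A seventh above F# in this key is E, lowered to Eb by the flat.

F#, A, C#, Eb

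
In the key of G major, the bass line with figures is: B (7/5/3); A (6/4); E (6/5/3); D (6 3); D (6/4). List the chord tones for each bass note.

B (7/5/3): B, D, F#, A.
A (6/4): A, D, F#.
E (6/5/3): E, G, B, C.
D (6/3): D, F#, B.
D (6/4): D, G, B.

B, D, F#, A | A, D, F# | E, G, B, C | D, F#, B | D, G, B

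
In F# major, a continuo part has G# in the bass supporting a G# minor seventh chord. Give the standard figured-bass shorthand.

7

G# is the root of G# minor seventh, so the chord is in root position.
A seventh chord in root position is figured 7/5/3, conventionally abbreviated 7.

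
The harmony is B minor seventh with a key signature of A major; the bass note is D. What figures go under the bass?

6/5

D is the third of B minor seventh, so the chord is in first inversion.
A seventh chord in first inversion is figured 6/5/3, conventionally abbreviated 6/5.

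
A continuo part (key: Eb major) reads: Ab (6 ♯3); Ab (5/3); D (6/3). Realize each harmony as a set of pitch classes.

Ab (6/#3): Ab, C#, F.
Ab (5/3): Ab, C, Eb.
D (6/3): D, F, Bb.

Ab, C#, F | Ab, C, Eb | D, F, Bb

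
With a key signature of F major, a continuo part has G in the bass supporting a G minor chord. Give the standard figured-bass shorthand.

no figures

G is the root of G minor, so the chord is in root position.
A triad in root position is figured 5/3, conventionally abbreviated (no figures — root-position triad).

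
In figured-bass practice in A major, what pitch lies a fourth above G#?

Counting 3 letter steps above G# lands on C; in A major, that letter is C#.

C#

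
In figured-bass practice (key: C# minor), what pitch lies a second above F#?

Counting 1 letter step above F# lands on G; in C# minor, that letter is G#.

G#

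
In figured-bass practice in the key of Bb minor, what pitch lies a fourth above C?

Counting 3 letter steps above C lands on F; in Bb minor, that letter is F.

F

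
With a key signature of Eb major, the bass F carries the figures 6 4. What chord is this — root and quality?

Bb major

The figures 6 4 indicate a triad in second inversion.
In second inversion the root lies a fourth above the bass: a fourth above F in Eb major is Bb.
The chord tones are F, Bb, D, giving Bb major.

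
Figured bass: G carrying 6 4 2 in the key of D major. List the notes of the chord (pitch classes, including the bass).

G, A, C#, E

A second above G in this key is A.
A fourth above G in this key is C#.
A sixth above G in this key is E.
Together with the bass G, this spells A dominant seventh in third inversion.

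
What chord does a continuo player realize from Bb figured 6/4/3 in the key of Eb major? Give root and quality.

The figures 6/4/3 indicate a seventh chord in second inversion.
In second inversion the root lies a fourth above the bass: a fourth above Bb in Eb major is Eb.
The chord tones are Bb, D, Eb, G, giving Eb major seventh.

Eb major seventh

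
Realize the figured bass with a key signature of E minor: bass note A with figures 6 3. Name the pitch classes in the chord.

A, C, F#

A third above A in this key is C.
A sixth above A in this key is F#.
Together with the bass A, this spells F# diminished in first inversion.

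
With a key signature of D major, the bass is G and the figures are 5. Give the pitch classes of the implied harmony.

G, B, D

The written figures 5 are shorthand for 5/3: the 3 is implied.
A third above G in this key is B.
A fifth above G in this key is D.
Together with the bass G, this spells G major in root position.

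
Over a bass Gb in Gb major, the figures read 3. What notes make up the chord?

Gb, Bb, Db

The written figures 3 are shorthand for 5/3: the 5 is implied.
A third above Gb in this key is Bb.
A fifth above Gb in this key is Db.
Together with the bass Gb, this spells Gb major in root position.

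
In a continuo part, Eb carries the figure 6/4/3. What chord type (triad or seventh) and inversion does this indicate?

Intervals of 6/4/3 above the bass form a seventh chord; the bass is the fifth, so this is second inversion.

seventh chord, second inversion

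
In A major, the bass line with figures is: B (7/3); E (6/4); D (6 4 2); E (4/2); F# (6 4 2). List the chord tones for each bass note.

B (7/5/3): B, D, F#, A.
E (6/4): E, A, C#.
D (6/4/2): D, E, G#, B.
E (6/4/2): E, F#, A, C#.
F# (6/4/2): F#, G#, B, D.

B, D, F#, A | E, A, C# | D, E, G#, B | E, F#, A, C# | F#, G#, B, D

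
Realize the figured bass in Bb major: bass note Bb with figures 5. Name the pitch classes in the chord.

Bb, D, F

The written figures 5 are shorthand for 5/3: the 3 is implied.
A third above Bb in this key is D.
A fifth above Bb in this key is F.
Together with the bass Bb, this spells Bb major in root position.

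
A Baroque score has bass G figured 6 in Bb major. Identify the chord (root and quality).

The figures 6 indicate a triad in first inversion.
In first inversion the root lies a sixth above the bass: a sixth above G in Bb major is Eb.
The chord tones are G, Bb, Eb, giving Eb major.

Eb major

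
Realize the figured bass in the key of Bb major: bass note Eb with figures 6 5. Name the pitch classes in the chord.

Eb, G, Bb, C

The written figures 6 5 are shorthand for 6/5/3: the 3 is implied.
A third above Eb in this key is G.
A fifth above Eb in this key is Bb.
A sixth above Eb in this key is C.
Together with the bass Eb, this spells C minor seventh in first inversion.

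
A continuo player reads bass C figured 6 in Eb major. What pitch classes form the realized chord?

The written figures 6 are shorthand for 6/3: the 3 is implied.
A third above C in this key is Eb.
A sixth above C in this key is Ab.
Together with the bass C, this spells Ab major in first inversion.

C, Eb, Ab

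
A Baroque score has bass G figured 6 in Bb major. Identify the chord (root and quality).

Eb major

The figures 6 indicate a triad in first inversion.
In first inversion the root lies a sixth above the bass: a sixth above G in Bb major is Eb.
The chord tones are G, Bb, Eb, giving Eb major.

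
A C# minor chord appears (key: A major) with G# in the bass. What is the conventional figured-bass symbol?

G# is the fifth of C# minor, so the chord is in second inversion.
A triad in second inversion is figured 6/4, conventionally abbreviated 6/4.

6/4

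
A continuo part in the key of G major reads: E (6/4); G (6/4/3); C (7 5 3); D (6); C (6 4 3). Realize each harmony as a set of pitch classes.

E (6/4): E, A, C.
G (6/4/3): G, B, C, E.
C (7/5/3): C, E, G, B.
D (6/3): D, F#, B.
C (6/4/3): C, E, F#, A.

E, A, C | G, B, C, E | C, E, G, B | D, F#, B | C, E, F#, A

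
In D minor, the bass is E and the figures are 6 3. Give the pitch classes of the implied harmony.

E, G, C

A third above E in this key is G.
A sixth above E in this key is C.
Together with the bass E, this spells C major in first inversion.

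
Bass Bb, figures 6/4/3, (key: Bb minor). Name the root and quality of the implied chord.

The figures 6/4/3 indicate a seventh chord in second inversion.
In second inversion the root lies a fourth above the bass: a fourth above Bb in Bb minor is Eb.
The chord tones are Bb, Db, Eb, Gb, giving Eb minor seventh.

Eb minor seventh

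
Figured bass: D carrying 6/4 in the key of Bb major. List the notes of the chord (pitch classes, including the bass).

D, G, Bb

A fourth above D in this key is G.
A sixth above D in this key is Bb.
Together with the bass D, this spells G minor in second inversion.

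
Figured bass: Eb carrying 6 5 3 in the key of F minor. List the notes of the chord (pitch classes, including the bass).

Eb, G, Bb, C

A third above Eb in this key is G.
A fifth above Eb in this key is Bb.
A sixth above Eb in this key is C.
Together with the bass Eb, this spells C minor seventh in first inversion.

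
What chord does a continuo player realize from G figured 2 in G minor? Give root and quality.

A half-diminished seventh

The figures 2 indicate a seventh chord in third inversion.
In third inversion the root lies a second above the bass: a second above G in G minor is A.
The chord tones are G, A, C, Eb, giving A half-diminished seventh.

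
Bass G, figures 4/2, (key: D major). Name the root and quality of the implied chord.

The figures 4/2 indicate a seventh chord in third inversion.
In third inversion the root lies a second above the bass: a second above G in D major is A.
The chord tones are G, A, C#, E, giving A dominant seventh.

A dominant seventh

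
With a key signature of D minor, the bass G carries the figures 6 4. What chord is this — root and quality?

The figures 6 4 indicate a triad in second inversion.
In second inversion the root lies a fourth above the bass: a fourth above G in D minor is C.
The chord tones are G, C, E, giving C major.

C major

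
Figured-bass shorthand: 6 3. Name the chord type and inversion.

Intervals of 6/3 above the bass form a triad; the bass is the third, so this is first inversion.

triad, first inversion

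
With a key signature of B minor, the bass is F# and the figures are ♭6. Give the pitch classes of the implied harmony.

The written figures ♭6 are shorthand for 6/3: the 3 is implied.
A third above F# in this key is A.
A sixth above F# in this key is D, lowered to Db by the flat.

F#, A, Db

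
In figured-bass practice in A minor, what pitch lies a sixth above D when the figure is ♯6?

Counting 5 letter steps above D lands on B; in A minor, that letter is B.
The #6 figure raises it a semitone, giving B#.

B#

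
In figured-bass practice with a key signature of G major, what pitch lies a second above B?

C

Counting 1 letter step above B lands on C; in G major, that letter is C.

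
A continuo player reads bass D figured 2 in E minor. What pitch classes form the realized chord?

The written figures 2 are shorthand for 6/4/2: the 6/4 are implied.
A second above D in this key is E.
A fourth above D in this key is G.
A sixth above D in this key is B.
Together with the bass D, this spells E minor seventh in third inversion.

D, E, G, B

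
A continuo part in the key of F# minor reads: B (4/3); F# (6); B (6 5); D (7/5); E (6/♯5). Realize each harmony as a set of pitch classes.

B (6/4/3): B, D, E, G#.
F# (6/3): F#, A, D.
B (6/5/3): B, D, F#, G#.
D (7/5/3): D, F#, A, C#.
E (6/#5/3): E, G#, B#, C#.

B, D, E, G# | F#, A, D | B, D, F#, G# | D, F#, A, C# | E, G#, B#, C#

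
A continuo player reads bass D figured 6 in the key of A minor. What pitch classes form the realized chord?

The written figures 6 are shorthand for 6/3: the 3 is implied.
A third above D in this key is F.
A sixth above D in this key is B.
Together with the bass D, this spells B diminished in first inversion.

D, F, B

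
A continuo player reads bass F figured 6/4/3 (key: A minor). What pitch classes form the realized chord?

A third above F in this key is A.
A fourth above F in this key is B.
A sixth above F in this key is D.
Together with the bass F, this spells B half-diminished seventh in second inversion.

F, A, B, D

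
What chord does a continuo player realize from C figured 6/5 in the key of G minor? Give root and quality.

A half-diminished seventh

The figures 6/5 indicate a seventh chord in first inversion.
In first inversion the root lies a sixth above the bass: a sixth above C in G minor is A.
The chord tones are C, Eb, G, A, giving A half-diminished seventh.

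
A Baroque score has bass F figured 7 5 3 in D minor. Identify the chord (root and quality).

F major seventh

The figures 7 5 3 indicate a seventh chord in root position.
In root position the bass is the root, so the root is F.
The chord tones are F, A, C, E, giving F major seventh.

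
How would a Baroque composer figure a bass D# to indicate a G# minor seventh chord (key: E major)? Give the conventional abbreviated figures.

4/3

D# is the fifth of G# minor seventh, so the chord is in second inversion.
A seventh chord in second inversion is figured 6/4/3, conventionally abbreviated 4/3.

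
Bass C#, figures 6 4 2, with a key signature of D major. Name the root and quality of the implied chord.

The figures 6 4 2 indicate a seventh chord in third inversion.
In third inversion the root lies a second above the bass: a second above C# in D major is D.
The chord tones are C#, D, F#, A, giving D major seventh.

D major seventh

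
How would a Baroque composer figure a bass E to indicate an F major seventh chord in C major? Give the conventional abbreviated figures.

E is the seventh of F major seventh, so the chord is in third inversion.
A seventh chord in third inversion is figured 6/4/2, conventionally abbreviated 4/2.

4/2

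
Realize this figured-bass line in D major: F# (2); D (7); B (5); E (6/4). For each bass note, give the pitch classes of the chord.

F# (6/4/2): F#, G, B, D.
D (7/5/3): D, F#, A, C#.
B (5/3): B, D, F#.
E (6/4): E, A, C#.

F#, G, B, D | D, F#, A, C# | B, D, F# | E, A, C#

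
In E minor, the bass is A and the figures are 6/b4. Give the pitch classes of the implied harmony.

A fourth above A in this key is D, lowered to Db by the flat.
A sixth above A in this key is F#.

A, Db, F#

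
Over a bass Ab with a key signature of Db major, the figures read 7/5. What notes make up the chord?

Ab, C, Eb, Gb

The written figures 7/5 are shorthand for 7/5/3: the 3 is implied.
A third above Ab in this key is C.
A fifth above Ab in this key is Eb.
A seventh above Ab in this key is Gb.
Together with the bass Ab, this spells Ab dominant seventh in root position.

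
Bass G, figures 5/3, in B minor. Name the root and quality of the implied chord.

The figures 5/3 indicate a triad in root position.
In root position the bass is the root, so the root is G.
The chord tones are G, B, D, giving G major.

G major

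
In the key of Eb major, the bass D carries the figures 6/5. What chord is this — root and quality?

Bb dominant seventh

The figures 6/5 indicate a seventh chord in first inversion.
In first inversion the root lies a sixth above the bass: a sixth above D in Eb major is Bb.
The chord tones are D, F, Ab, Bb, giving Bb dominant seventh.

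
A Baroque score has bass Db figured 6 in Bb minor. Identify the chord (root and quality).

The figures 6 indicate a triad in first inversion.
In first inversion the root lies a sixth above the bass: a sixth above Db in Bb minor is Bb.
The chord tones are Db, F, Bb, giving Bb minor.

Bb minor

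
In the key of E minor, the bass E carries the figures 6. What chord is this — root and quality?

The figures 6 indicate a triad in first inversion.
In first inversion the root lies a sixth above the bass: a sixth above E in E minor is C.
The chord tones are E, G, C, giving C major.

C major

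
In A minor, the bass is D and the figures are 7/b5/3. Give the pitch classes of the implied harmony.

D, F, Ab, C

A third above D in this key is F.
A fifth above D in this key is A, lowered to Ab by the flat.
A seventh above D in this key is C.
Together with the bass D, this spells D half-diminished seventh in root position.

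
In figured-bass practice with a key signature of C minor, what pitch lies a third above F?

Ab

Counting 2 letter steps above F lands on A; in C minor, that letter is Ab.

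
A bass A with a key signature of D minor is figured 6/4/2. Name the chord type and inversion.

seventh chord, third inversion

Intervals of 6/4/2 above the bass form a seventh chord; the bass is the seventh, so this is third inversion.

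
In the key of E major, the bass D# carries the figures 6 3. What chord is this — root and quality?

B major

The figures 6 3 indicate a triad in first inversion.
In first inversion the root lies a sixth above the bass: a sixth above D# in E major is B.
The chord tones are D#, F#, B, giving B major.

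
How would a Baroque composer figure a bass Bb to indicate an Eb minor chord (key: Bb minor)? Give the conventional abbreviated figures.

Bb is the fifth of Eb minor, so the chord is in second inversion.
A triad in second inversion is figured 6/4, conventionally abbreviated 6/4.

6/4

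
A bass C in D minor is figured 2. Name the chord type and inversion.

seventh chord, third inversion

2 is shorthand for 6/4/2.
Intervals of 6/4/2 above the bass form a seventh chord; the bass is the seventh, so this is third inversion.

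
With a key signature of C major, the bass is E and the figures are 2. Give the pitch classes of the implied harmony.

The written figures 2 are shorthand for 6/4/2: the 6/4 are implied.
A second above E in this key is F.
A fourth above E in this key is A.
A sixth above E in this key is C.
Together with the bass E, this spells F major seventh in third inversion.

E, F, A, C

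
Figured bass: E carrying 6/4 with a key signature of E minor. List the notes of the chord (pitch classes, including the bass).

A fourth above E in this key is A.
A sixth above E in this key is C.
Together with the bass E, this spells A minor in second inversion.

E, A, C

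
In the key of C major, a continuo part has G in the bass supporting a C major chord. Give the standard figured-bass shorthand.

G is the fifth of C major, so the chord is in second inversion.
A triad in second inversion is figured 6/4, conventionally abbreviated 6/4.

6/4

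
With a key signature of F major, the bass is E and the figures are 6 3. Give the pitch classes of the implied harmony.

E, G, C

A third above E in this key is G.
A sixth above E in this key is C.
Together with the bass E, this spells C major in first inversion.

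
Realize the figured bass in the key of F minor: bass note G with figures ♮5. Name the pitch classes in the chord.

G, Bb, D

The written figures ♮5 are shorthand for 5/3: the 3 is implied.
A third above G in this key is Bb.
A fifth above G in this key is Db, made natural (D) by the ♮ figure.
Together with the bass G, this spells G minor in root position.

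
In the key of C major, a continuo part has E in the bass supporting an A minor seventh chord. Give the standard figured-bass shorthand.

4/3

E is the fifth of A minor seventh, so the chord is in second inversion.
A seventh chord in second inversion is figured 6/4/3, conventionally abbreviated 4/3.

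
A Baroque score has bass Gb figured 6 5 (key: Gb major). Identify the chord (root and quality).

The figures 6 5 indicate a seventh chord in first inversion.
In first inversion the root lies a sixth above the bass: a sixth above Gb in Gb major is Eb.
The chord tones are Gb, Bb, Db, Eb, giving Eb minor seventh.

Eb minor seventh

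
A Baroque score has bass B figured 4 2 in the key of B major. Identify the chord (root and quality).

C# minor seventh

The figures 4 2 indicate a seventh chord in third inversion.
In third inversion the root lies a second above the bass: a second above B in B major is C#.
The chord tones are B, C#, E, G#, giving C# minor seventh.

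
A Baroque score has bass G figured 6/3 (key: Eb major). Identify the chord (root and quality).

Eb major

The figures 6/3 indicate a triad in first inversion.
In first inversion the root lies a sixth above the bass: a sixth above G in Eb major is Eb.
The chord tones are G, Bb, Eb, giving Eb major.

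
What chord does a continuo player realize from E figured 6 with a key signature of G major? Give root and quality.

C major

The figures 6 indicate a triad in first inversion.
In first inversion the root lies a sixth above the bass: a sixth above E in G major is C.
The chord tones are E, G, C, giving C major.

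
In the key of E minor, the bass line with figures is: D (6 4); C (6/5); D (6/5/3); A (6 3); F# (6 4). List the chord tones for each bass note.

D (6/4): D, G, B.
C (6/5/3): C, E, G, A.
D (6/5/3): D, F#, A, B.
A (6/3): A, C, F#.
F# (6/4): F#, B, D.

D, G, B | C, E, G, A | D, F#, A, B | A, C, F# | F#, B, D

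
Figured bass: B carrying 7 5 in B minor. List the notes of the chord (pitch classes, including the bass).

B, D, F#, A

The written figures 7 5 are shorthand for 7/5/3: the 3 is implied.
A third above B in this key is D.
A fifth above B in this key is F#.
A seventh above B in this key is A.
Together with the bass B, this spells B minor seventh in root position.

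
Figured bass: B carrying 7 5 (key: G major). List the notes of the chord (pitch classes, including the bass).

B, D, F#, A

The written figures 7 5 are shorthand for 7/5/3: the 3 is implied.
A third above B in this key is D.
A fifth above B in this key is F#.
A seventh above B in this key is A.
Together with the bass B, this spells B minor seventh in root position.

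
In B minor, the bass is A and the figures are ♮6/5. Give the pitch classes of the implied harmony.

The written figures ♮6/5 are shorthand for 6/5/3: the 3 is implied.
A third above A in this key is C#.
A fifth above A in this key is E.
A sixth above A in this key is F#, made natural (F) by the ♮ figure.
Together with the bass A, this spells F augmented major seventh in first inversion.

A, C#, E, F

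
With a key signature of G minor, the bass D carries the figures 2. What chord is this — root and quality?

The figures 2 indicate a seventh chord in third inversion.
In third inversion the root lies a second above the bass: a second above D in G minor is Eb.
The chord tones are D, Eb, G, Bb, giving Eb major seventh.

Eb major seventh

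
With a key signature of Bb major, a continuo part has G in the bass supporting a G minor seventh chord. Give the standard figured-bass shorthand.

7

G is the root of G minor seventh, so the chord is in root position.
A seventh chord in root position is figured 7/5/3, conventionally abbreviated 7.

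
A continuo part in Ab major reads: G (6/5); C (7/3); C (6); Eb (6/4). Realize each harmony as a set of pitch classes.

G, Bb, Db, Eb | C, Eb, G, Bb | C, Eb, Ab | Eb, Ab, C

G (6/5/3): G, Bb, Db, Eb.
C (7/5/3): C, Eb, G, Bb.
C (6/3): C, Eb, Ab.
Eb (6/4): Eb, Ab, C.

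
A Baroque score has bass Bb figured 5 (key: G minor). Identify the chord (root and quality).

The figures 5 indicate a triad in root position.
In root position the bass is the root, so the root is Bb.
The chord tones are Bb, D, F, giving Bb major.

Bb major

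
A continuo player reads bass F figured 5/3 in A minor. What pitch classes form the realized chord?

F, A, C

A third above F in this key is A.
A fifth above F in this key is C.
Together with the bass F, this spells F major in root position.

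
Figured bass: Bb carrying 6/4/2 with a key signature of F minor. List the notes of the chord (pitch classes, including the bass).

Bb, C, Eb, G

A second above Bb in this key is C.
A fourth above Bb in this key is Eb.
A sixth above Bb in this key is G.
Together with the bass Bb, this spells C minor seventh in third inversion.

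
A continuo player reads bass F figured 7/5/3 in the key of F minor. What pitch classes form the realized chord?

A third above F in this key is Ab.
A fifth above F in this key is C.
A seventh above F in this key is Eb.
Together with the bass F, this spells F minor seventh in root position.

F, Ab, C, Eb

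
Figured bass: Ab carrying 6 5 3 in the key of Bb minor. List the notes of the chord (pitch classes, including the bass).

Ab, C, Eb, F

A third above Ab in this key is C.
A fifth above Ab in this key is Eb.
A sixth above Ab in this key is F.
Together with the bass Ab, this spells F minor seventh in first inversion.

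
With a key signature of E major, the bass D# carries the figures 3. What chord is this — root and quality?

The figures 3 indicate a triad in root position.
In root position the bass is the root, so the root is D#.
The chord tones are D#, F#, A, giving D# diminished.

D# diminished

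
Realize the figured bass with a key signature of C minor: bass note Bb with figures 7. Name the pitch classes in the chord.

Bb, D, F, Ab

The written figures 7 are shorthand for 7/5/3: the 5/3 are implied.
A third above Bb in this key is D.
A fifth above Bb in this key is F.
A seventh above Bb in this key is Ab.
Together with the bass Bb, this spells Bb dominant seventh in root position.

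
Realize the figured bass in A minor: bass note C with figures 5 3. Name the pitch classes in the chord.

A third above C in this key is E.
A fifth above C in this key is G.
Together with the bass C, this spells C major in root position.

C, E, G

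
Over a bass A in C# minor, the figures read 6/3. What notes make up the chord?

A, C#, F#

A third above A in this key is C#.
A sixth above A in this key is F#.
Together with the bass A, this spells F# minor in first inversion.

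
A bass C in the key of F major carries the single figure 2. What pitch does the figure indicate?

D

Counting 1 letter step above C lands on D; in F major, that letter is D.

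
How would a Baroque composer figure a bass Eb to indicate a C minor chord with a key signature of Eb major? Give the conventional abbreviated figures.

6

Eb is the third of C minor, so the chord is in first inversion.
A triad in first inversion is figured 6/3, conventionally abbreviated 6.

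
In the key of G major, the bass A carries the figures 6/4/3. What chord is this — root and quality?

D dominant seventh

The figures 6/4/3 indicate a seventh chord in second inversion.
In second inversion the root lies a fourth above the bass: a fourth above A in G major is D.
The chord tones are A, C, D, F#, giving D dominant seventh.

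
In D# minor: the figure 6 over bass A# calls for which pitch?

Counting 5 letter steps above A# lands on F; in D# minor, that letter is F#.

F#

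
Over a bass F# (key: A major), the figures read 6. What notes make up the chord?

The written figures 6 are shorthand for 6/3: the 3 is implied.
A third above F# in this key is A.
A sixth above F# in this key is D.
Together with the bass F#, this spells D major in first inversion.

F#, A, D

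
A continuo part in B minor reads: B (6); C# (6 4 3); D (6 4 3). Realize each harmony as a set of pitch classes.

B, D, G | C#, E, F#, A | D, F#, G, B

B (6/3): B, D, G.
C# (6/4/3): C#, E, F#, A.
D (6/4/3): D, F#, G, B.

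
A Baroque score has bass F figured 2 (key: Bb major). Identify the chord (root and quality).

G minor seventh

The figures 2 indicate a seventh chord in third inversion.
In third inversion the root lies a second above the bass: a second above F in Bb major is G.
The chord tones are F, G, Bb, D, giving G minor seventh.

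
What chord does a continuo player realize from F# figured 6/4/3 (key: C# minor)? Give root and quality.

B dominant seventh

The figures 6/4/3 indicate a seventh chord in second inversion.
In second inversion the root lies a fourth above the bass: a fourth above F# in C# minor is B.
The chord tones are F#, A, B, D#, giving B dominant seventh.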